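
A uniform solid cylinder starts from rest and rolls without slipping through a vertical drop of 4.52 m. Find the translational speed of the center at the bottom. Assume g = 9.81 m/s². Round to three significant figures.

v ≈ 7.69 m/s

Here I = (1/2)MR², so the shape factor k = I/(MR²) = 0.5.
Since it rolls without slipping, ω = v/R and KE = ½Mv² + ½Iω² = ½(1+k)Mv² = (3/4)Mv².
Energy conservation: Mgh = (3/4)Mv², so v = √(2gh/(1+k)) = √(2 × 9.81 × 4.52 / 1.5) ≈ 7.69 m/s.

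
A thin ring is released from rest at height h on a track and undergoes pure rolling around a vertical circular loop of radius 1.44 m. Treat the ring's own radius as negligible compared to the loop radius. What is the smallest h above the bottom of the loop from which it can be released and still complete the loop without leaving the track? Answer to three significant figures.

h_min ≈ 4.32 m

With I = MR², the ratio k = I/(MR²) is 1.
At the top, contact is just lost when gravity alone supplies the centripetal force: Mg = Mv_top²/r, i.e. v_top² = gr.
With ω = v/R, the kinetic energy at speed v is ½(1+k)Mv² = Mv².
Energy conservation from release (height h) to the top (height 2r): Mgh = Mg(2r) + M·gr.
Thus h_min = 2r + (1+k)r/2 = r(2 + 2/2) = 1.44 × 3 ≈ 4.32 m.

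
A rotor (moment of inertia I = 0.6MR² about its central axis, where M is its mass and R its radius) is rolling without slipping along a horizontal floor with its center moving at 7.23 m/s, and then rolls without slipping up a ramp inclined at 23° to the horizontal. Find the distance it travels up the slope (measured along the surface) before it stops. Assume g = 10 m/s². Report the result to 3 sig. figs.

d ≈ 10.7 m

With I = 0.6MR², the ratio k = I/(MR²) is 0.6.
Pure rolling means v = ωR; then KE = ½Mv² + ½I(v/R)² = ½(1+k)Mv² = (4/5)Mv².
Setting this equal to Mgh gives the vertical rise h = (1+k)v₀²/(2g) = 1.6×7.23²/(2×10) = 4.182 m.
The distance along the slope is d = h/sinθ = 4.182/sin23° ≈ 10.7 m.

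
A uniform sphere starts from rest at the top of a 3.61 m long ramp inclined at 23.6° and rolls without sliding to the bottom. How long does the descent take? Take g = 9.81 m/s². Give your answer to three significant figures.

t ≈ 1.60 s

With I = (2/5)MR², the ratio k = I/(MR²) is 0.4.
Newton's second law down the slope: Mg sinθ − f = Ma. The torque equation fR = Iα (with α = a/R) gives f = kMa.
Hence a = g sinθ/(1+k) = 9.81×sin23.6°/1.4 = 2.805 m/s².
With constant a from rest, t = √(2L/a) = √(2·3.61/2.805) ≈ 1.60 s.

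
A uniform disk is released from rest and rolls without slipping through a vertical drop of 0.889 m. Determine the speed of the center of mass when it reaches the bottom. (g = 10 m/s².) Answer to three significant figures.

v ≈ 3.44 m/s

Here I = (1/2)MR², so the shape factor k = I/(MR²) = 0.5.
The rolling condition ω = v/R makes the rotational term ½I(v/R)² = ½kMv², so KE_total = ½(1+k)Mv² = (3/4)Mv².
Setting Mgh = (3/4)Mv² gives v = √(2gh/(1+k)) = √(2·10·0.889/1.5) ≈ 3.44 m/s.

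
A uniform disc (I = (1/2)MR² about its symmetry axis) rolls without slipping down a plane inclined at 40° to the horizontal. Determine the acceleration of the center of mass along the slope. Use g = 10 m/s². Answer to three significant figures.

The moment of inertia is (1/2)MR², giving k ≡ I/(MR²) = 0.5.
Along the incline Mg sinθ − f = Ma, and torque about the center fR = Iα = kMR²(a/R) gives f = kMa.
Eliminating f: Mg sinθ = (1+k)Ma, so a = g sinθ/(1+k) = 10 × sin40° / 1.5 ≈ 4.29 m/s².

a ≈ 4.29 m/s²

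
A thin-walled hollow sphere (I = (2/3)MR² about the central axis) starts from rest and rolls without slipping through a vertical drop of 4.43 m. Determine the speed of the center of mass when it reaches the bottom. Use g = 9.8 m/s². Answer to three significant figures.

v ≈ 7.22 m/s

For this body I = (2/3)MR², i.e. k = I/(MR²) = 2/3.
The rolling condition ω = v/R makes the rotational term ½I(v/R)² = ½kMv², so KE_total = ½(1+k)Mv² = (5/6)Mv².
Energy conservation: Mgh = (5/6)Mv², so v = √(2gh/(1+k)) = √(2 × 9.8 × 4.43 / 1.667) ≈ 7.22 m/s.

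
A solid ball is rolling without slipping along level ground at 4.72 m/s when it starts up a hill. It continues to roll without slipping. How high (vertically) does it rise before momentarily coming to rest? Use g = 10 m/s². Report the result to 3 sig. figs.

h ≈ 1.56 m

For this body I = (2/5)MR², i.e. k = I/(MR²) = 0.4.
Since it rolls without slipping, ω = v/R and KE = ½Mv² + ½Iω² = ½(1+k)Mv² = (7/10)Mv².
All of this converts to potential energy at the highest point: (7/10)Mv₀² = Mgh.
Thus h = (1+k)v₀²/(2g) = 1.4 × 4.72² / (2 × 10) ≈ 1.56 m.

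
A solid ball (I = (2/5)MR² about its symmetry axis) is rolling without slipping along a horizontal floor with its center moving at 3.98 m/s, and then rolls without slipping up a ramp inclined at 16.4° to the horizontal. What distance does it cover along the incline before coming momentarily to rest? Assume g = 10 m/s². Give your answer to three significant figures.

The moment of inertia is (2/5)MR², giving k ≡ I/(MR²) = 0.4.
The rolling condition ω = v/R makes the rotational term ½I(v/R)² = ½kMv², so KE_total = ½(1+k)Mv² = (7/10)Mv².
Setting this equal to Mgh gives the vertical rise h = (1+k)v₀²/(2g) = 1.4×3.98²/(2×10) = 1.109 m.
Along the incline, d = h/sinθ = 1.109/sin16.4° ≈ 3.93 m.

d ≈ 3.93 m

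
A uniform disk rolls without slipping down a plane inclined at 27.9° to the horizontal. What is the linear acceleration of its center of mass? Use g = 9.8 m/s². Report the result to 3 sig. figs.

a ≈ 3.06 m/s²

For this body I = (1/2)MR², i.e. k = I/(MR²) = 0.5.
Along the incline Mg sinθ − f = Ma, and torque about the center fR = Iα = kMR²(a/R) gives f = kMa.
Eliminating f: Mg sinθ = (1+k)Ma, so a = g sinθ/(1+k) = 9.8 × sin27.9° / 1.5 ≈ 3.06 m/s².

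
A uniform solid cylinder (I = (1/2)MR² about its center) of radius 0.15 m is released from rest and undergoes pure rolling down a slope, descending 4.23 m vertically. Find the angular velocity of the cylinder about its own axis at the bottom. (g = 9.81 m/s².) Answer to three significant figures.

ω ≈ 49.6 rad/s

Here I = (1/2)MR², so the shape factor k = I/(MR²) = 0.5.
The rolling condition ω = v/R makes the rotational term ½I(v/R)² = ½kMv², so KE_total = ½(1+k)Mv² = (3/4)Mv².
Energy conservation Mgh = ½(1+k)Mv² gives v = √(2gh/(1+k)) = √(2 × 9.81 × 4.23 / 1.5) = 7.438 m/s.
Then ω = v/R = 7.438 / 0.15 ≈ 49.6 rad/s.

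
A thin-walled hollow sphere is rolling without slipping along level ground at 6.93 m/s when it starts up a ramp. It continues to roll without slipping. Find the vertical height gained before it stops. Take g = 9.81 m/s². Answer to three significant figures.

h ≈ 4.08 m

The moment of inertia is (2/3)MR², giving k ≡ I/(MR²) = 2/3.
Since it rolls without slipping, ω = v/R and KE = ½Mv² + ½Iω² = ½(1+k)Mv² = (5/6)Mv².
All of this converts to potential energy at the highest point: (5/6)Mv₀² = Mgh.
Thus h = (1+k)v₀²/(2g) = 1.667 × 6.93² / (2 × 9.81) ≈ 4.08 m.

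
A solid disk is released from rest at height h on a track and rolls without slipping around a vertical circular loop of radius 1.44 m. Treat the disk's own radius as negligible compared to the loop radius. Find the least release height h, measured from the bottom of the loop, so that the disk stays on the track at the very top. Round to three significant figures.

Here I = (1/2)MR², so the shape factor k = I/(MR²) = 0.5.
At the top of the loop, the minimum-contact condition is Mg = Mv_top²/r, so v_top² = gr.
With ω = v/R, the kinetic energy at speed v is ½(1+k)Mv² = (3/4)Mv².
Energy conservation from release (height h) to the top (height 2r): Mgh = Mg(2r) + (3/4)M·gr.
Thus h_min = 2r + (1+k)r/2 = r(2 + 1.5/2) = 1.44 × 2.75 ≈ 3.96 m.

h_min ≈ 3.96 m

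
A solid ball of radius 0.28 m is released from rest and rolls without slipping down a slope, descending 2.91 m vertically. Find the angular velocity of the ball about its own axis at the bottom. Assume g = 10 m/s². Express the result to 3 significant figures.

ω ≈ 23.0 rad/s

Here I = (2/5)MR², so the shape factor k = I/(MR²) = 0.4.
The rolling condition ω = v/R makes the rotational term ½I(v/R)² = ½kMv², so KE_total = ½(1+k)Mv² = (7/10)Mv².
Energy conservation Mgh = ½(1+k)Mv² gives v = √(2gh/(1+k)) = √(2 × 10 × 2.91 / 1.4) = 6.448 m/s.
Then ω = v/R = 6.448 / 0.28 ≈ 23.0 rad/s.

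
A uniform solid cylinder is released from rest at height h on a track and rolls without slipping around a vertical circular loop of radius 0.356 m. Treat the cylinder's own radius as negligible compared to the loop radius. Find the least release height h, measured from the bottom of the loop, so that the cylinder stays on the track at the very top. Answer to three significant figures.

h_min ≈ 0.979 m

The moment of inertia is (1/2)MR², giving k ≡ I/(MR²) = 0.5.
At the top of the loop, the minimum-contact condition is Mg = Mv_top²/r, so v_top² = gr.
With ω = v/R, the kinetic energy at speed v is ½(1+k)Mv² = (3/4)Mv².
Energy conservation from release (height h) to the top (height 2r): Mgh = Mg(2r) + (3/4)M·gr.
Thus h_min = 2r + (1+k)r/2 = r(2 + 1.5/2) = 0.356 × 2.75 ≈ 0.979 m.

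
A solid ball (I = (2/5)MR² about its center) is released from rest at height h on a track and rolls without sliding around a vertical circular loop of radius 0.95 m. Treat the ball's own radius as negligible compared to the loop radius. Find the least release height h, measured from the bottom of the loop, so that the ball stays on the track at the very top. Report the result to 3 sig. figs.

The moment of inertia is (2/5)MR², giving k ≡ I/(MR²) = 0.4.
At the top of the loop, the minimum-contact condition is Mg = Mv_top²/r, so v_top² = gr.
With ω = v/R, the kinetic energy at speed v is ½(1+k)Mv² = (7/10)Mv².
Energy conservation from release (height h) to the top (height 2r): Mgh = Mg(2r) + (7/10)M·gr.
Thus h_min = 2r + (1+k)r/2 = r(2 + 1.4/2) = 0.95 × 2.7 ≈ 2.57 m.

h_min ≈ 2.57 m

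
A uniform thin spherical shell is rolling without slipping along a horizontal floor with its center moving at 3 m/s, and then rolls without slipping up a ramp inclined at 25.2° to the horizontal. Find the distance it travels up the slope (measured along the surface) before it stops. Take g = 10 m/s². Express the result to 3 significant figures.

d ≈ 1.76 m

For this body I = (2/3)MR², i.e. k = I/(MR²) = 2/3.
Rolling without slipping gives ω = v/R, so the total kinetic energy is ½Mv² + ½Iω² = ½(1+k)Mv² = (5/6)Mv².
Setting this equal to Mgh gives the vertical rise h = (1+k)v₀²/(2g) = 1.667×3²/(2×10) = 0.75 m.
The distance along the slope is d = h/sinθ = 0.75/sin25.2° ≈ 1.76 m.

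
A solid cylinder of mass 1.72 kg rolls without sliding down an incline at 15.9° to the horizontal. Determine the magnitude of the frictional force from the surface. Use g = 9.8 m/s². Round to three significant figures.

For this body I = (1/2)MR², i.e. k = I/(MR²) = 0.5.
Along the incline Mg sinθ − f = Ma, and torque about the center fR = Iα = kMR²(a/R) gives f = kMa.
Combining, a = g sinθ/(1+k) and f = kMa = kMg sinθ/(1+k).
f = 0.5 × 1.72 × 9.8 × sin15.9° / 1.5 ≈ 1.54 N.

f ≈ 1.54 N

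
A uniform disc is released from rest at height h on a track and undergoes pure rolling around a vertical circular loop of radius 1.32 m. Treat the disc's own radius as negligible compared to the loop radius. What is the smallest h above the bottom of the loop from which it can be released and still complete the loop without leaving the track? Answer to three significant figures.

With I = (1/2)MR², the ratio k = I/(MR²) is 0.5.
At the top of the loop, the minimum-contact condition is Mg = Mv_top²/r, so v_top² = gr.
With ω = v/R, the kinetic energy at speed v is ½(1+k)Mv² = (3/4)Mv².
Energy conservation from release (height h) to the top (height 2r): Mgh = Mg(2r) + (3/4)M·gr.
Thus h_min = 2r + (1+k)r/2 = r(2 + 1.5/2) = 1.32 × 2.75 ≈ 3.63 m.

h_min ≈ 3.63 m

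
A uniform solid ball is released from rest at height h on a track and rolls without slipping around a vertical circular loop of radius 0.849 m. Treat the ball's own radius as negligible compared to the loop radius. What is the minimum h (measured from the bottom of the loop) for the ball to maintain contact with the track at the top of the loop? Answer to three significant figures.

h_min ≈ 2.29 m

For this body I = (2/5)MR², i.e. k = I/(MR²) = 0.4.
At the top, contact is just lost when gravity alone supplies the centripetal force: Mg = Mv_top²/r, i.e. v_top² = gr.
With ω = v/R, the kinetic energy at speed v is ½(1+k)Mv² = (7/10)Mv².
Energy conservation from release (height h) to the top (height 2r): Mgh = Mg(2r) + (7/10)M·gr.
Thus h_min = 2r + (1+k)r/2 = r(2 + 1.4/2) = 0.849 × 2.7 ≈ 2.29 m.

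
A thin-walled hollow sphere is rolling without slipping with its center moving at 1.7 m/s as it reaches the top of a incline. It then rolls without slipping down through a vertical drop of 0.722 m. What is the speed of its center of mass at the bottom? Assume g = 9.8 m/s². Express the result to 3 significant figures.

Here I = (2/3)MR², so the shape factor k = I/(MR²) = 2/3.
Since it rolls without slipping, ω = v/R and KE = ½Mv² + ½Iω² = ½(1+k)Mv² = (5/6)Mv².
Energy conservation: (5/6)Mv₀² + Mgh = (5/6)Mv², so v² = v₀² + 2gh/(1+k).
v = √(1.7² + 2×9.8×0.722/1.667) = √11.38 ≈ 3.37 m/s.

v ≈ 3.37 m/s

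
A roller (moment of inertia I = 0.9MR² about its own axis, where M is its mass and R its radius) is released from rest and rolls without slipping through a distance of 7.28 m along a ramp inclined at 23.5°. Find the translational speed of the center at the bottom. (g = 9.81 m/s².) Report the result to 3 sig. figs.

v ≈ 5.48 m/s

With I = 0.9MR², the ratio k = I/(MR²) is 0.9.
Since it rolls without slipping, ω = v/R and KE = ½Mv² + ½Iω² = ½(1+k)Mv² = (19/20)Mv².
The vertical drop is h = L sinθ = 7.28 × sin23.5° = 2.903 m.
Setting Mgh = (19/20)Mv² gives v = √(2gh/(1+k)) = √(2·9.81·2.903/1.9) ≈ 5.48 m/s.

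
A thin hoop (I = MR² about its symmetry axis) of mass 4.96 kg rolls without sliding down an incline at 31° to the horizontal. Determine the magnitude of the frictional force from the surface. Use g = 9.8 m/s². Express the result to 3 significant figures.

f ≈ 12.5 N

For this body I = MR², i.e. k = I/(MR²) = 1.
Along the incline Mg sinθ − f = Ma, and torque about the center fR = Iα = kMR²(a/R) gives f = kMa.
Combining, a = g sinθ/(1+k) and f = kMa = kMg sinθ/(1+k).
f = 1 × 4.96 × 9.8 × sin31° / 2 ≈ 12.5 N.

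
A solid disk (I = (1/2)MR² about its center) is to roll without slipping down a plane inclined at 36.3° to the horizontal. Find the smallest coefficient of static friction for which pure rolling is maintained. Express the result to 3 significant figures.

μ_min ≈ 0.245

Here I = (1/2)MR², so the shape factor k = I/(MR²) = 0.5.
Newton's second law down the slope: Mg sinθ − f = Ma. The torque equation fR = Iα (with α = a/R) gives f = kMa.
These give a = g sinθ/(1+k) and the required friction f = kMg sinθ/(1+k).
The normal force is N = Mg cosθ, so μ_min = f/N = k tanθ/(1+k).
μ_min = 0.5 × tan36.3° / 1.5 ≈ 0.245.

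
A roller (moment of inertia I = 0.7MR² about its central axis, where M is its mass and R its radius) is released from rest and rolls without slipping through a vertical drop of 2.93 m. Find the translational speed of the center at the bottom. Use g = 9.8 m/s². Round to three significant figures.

v ≈ 5.81 m/s

With I = 0.7MR², the ratio k = I/(MR²) is 0.7.
The rolling condition ω = v/R makes the rotational term ½I(v/R)² = ½kMv², so KE_total = ½(1+k)Mv² = (17/20)Mv².
Setting Mgh = (17/20)Mv² gives v = √(2gh/(1+k)) = √(2·9.8·2.93/1.7) ≈ 5.81 m/s.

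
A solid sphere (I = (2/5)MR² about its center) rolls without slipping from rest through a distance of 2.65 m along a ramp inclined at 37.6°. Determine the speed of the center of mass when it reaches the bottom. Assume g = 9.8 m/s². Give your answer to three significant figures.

Here I = (2/5)MR², so the shape factor k = I/(MR²) = 0.4.
Since it rolls without slipping, ω = v/R and KE = ½Mv² + ½Iω² = ½(1+k)Mv² = (7/10)Mv².
The vertical drop is h = L sinθ = 2.65 × sin37.6° = 1.617 m.
Energy conservation: Mgh = (7/10)Mv², so v = √(2gh/(1+k)) = √(2 × 9.8 × 1.617 / 1.4) ≈ 4.76 m/s.

v ≈ 4.76 m/s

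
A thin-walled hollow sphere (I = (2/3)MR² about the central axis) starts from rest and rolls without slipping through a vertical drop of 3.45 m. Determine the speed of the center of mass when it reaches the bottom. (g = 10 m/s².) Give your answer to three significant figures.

v ≈ 6.43 m/s

For this body I = (2/3)MR², i.e. k = I/(MR²) = 2/3.
Rolling without slipping gives ω = v/R, so the total kinetic energy is ½Mv² + ½Iω² = ½(1+k)Mv² = (5/6)Mv².
Energy conservation: Mgh = (5/6)Mv², so v = √(2gh/(1+k)) = √(2 × 10 × 3.45 / 1.667) ≈ 6.43 m/s.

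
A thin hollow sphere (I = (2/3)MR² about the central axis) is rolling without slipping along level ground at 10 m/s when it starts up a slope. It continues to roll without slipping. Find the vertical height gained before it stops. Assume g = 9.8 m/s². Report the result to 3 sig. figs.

Here I = (2/3)MR², so the shape factor k = I/(MR²) = 2/3.
The rolling condition ω = v/R makes the rotational term ½I(v/R)² = ½kMv², so KE_total = ½(1+k)Mv² = (5/6)Mv².
All of this converts to potential energy at the highest point: (5/6)Mv₀² = Mgh.
Thus h = (1+k)v₀²/(2g) = 1.667 × 10² / (2 × 9.8) ≈ 8.50 m.

h ≈ 8.50 m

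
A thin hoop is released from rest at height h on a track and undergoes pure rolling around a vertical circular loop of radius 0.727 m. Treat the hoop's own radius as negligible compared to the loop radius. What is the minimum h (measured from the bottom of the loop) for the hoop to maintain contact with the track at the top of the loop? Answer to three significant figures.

Here I = MR², so the shape factor k = I/(MR²) = 1.
At the top, contact is just lost when gravity alone supplies the centripetal force: Mg = Mv_top²/r, i.e. v_top² = gr.
With ω = v/R, the kinetic energy at speed v is ½(1+k)Mv² = Mv².
Energy conservation from release (height h) to the top (height 2r): Mgh = Mg(2r) + M·gr.
Thus h_min = 2r + (1+k)r/2 = r(2 + 2/2) = 0.727 × 3 ≈ 2.18 m.

h_min ≈ 2.18 m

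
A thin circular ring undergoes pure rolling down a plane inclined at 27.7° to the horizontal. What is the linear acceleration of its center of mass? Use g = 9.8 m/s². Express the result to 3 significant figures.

a ≈ 2.28 m/s²

The moment of inertia is MR², giving k ≡ I/(MR²) = 1.
Newton's second law down the slope: Mg sinθ − f = Ma. The torque equation fR = Iα (with α = a/R) gives f = kMa.
Eliminating f: Mg sinθ = (1+k)Ma, so a = g sinθ/(1+k) = 9.8 × sin27.7° / 2 ≈ 2.28 m/s².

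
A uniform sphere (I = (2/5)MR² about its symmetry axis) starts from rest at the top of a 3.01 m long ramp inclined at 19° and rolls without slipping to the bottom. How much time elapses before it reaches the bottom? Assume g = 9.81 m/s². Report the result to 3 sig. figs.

t ≈ 1.62 s

For this body I = (2/5)MR², i.e. k = I/(MR²) = 0.4.
Newton's second law down the slope: Mg sinθ − f = Ma. The torque equation fR = Iα (with α = a/R) gives f = kMa.
Hence a = g sinθ/(1+k) = 9.81×sin19°/1.4 = 2.281 m/s².
With constant a from rest, t = √(2L/a) = √(2·3.01/2.281) ≈ 1.62 s.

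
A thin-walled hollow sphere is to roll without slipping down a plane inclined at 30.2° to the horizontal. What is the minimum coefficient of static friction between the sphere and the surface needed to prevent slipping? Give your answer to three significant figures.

μ_min ≈ 0.233

Here I = (2/3)MR², so the shape factor k = I/(MR²) = 2/3.
Translational: Mg sinθ − f = Ma. Rotational about the CM: fR = Iα = kMRa, so f = kMa.
These give a = g sinθ/(1+k) and the required friction f = kMg sinθ/(1+k).
The normal force is N = Mg cosθ, so μ_min = f/N = k tanθ/(1+k).
μ_min = (2/3) × tan30.2° / 1.667 ≈ 0.233.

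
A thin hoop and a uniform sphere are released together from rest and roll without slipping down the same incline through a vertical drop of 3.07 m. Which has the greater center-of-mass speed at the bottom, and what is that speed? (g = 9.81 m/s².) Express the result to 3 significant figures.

For rolling without slipping, Mgh = ½(1+k)Mv² where k = I/(MR²), so v = √(2gh/(1+k)).
Thin hoop: k = 1, giving v = √(2×9.81×3.07/2) = 5.488 m/s.
Uniform sphere: k = 0.4, giving v = √(2×9.81×3.07/1.4) = 6.559 m/s.
The smaller k wins: the uniform sphere, at ≈ 6.56 m/s.

the uniform sphere, at v ≈ 6.56 m/s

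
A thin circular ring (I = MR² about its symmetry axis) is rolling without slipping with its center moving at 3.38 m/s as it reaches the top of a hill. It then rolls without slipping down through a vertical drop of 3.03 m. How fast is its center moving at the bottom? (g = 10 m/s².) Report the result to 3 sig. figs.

Here I = MR², so the shape factor k = I/(MR²) = 1.
The rolling condition ω = v/R makes the rotational term ½I(v/R)² = ½kMv², so KE_total = ½(1+k)Mv² = Mv².
Energy conservation: Mv₀² + Mgh = Mv², so v² = v₀² + 2gh/(1+k).
v = √(3.38² + 2×10×3.03/2) = √41.72 ≈ 6.46 m/s.

v ≈ 6.46 m/s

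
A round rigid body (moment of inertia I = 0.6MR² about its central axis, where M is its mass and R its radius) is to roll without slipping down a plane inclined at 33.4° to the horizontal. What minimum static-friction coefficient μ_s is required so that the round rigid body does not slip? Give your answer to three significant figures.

The moment of inertia is 0.6MR², giving k ≡ I/(MR²) = 0.6.
Translational: Mg sinθ − f = Ma. Rotational about the CM: fR = Iα = kMRa, so f = kMa.
These give a = g sinθ/(1+k) and the required friction f = kMg sinθ/(1+k).
With N = Mg cosθ, the no-slip condition f ≤ μN gives μ_min = f/N = k tanθ/(1+k).
μ_min = 0.6 × tan33.4° / 1.6 ≈ 0.247.

μ_min ≈ 0.247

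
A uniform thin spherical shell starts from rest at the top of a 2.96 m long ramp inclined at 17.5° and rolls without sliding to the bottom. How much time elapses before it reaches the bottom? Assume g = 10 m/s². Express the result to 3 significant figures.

t ≈ 1.81 s

For this body I = (2/3)MR², i.e. k = I/(MR²) = 2/3.
Translational: Mg sinθ − f = Ma. Rotational about the CM: fR = Iα = kMRa, so f = kMa.
Hence a = g sinθ/(1+k) = 10×sin17.5°/1.667 = 1.804 m/s².
With constant a from rest, t = √(2L/a) = √(2·2.96/1.804) ≈ 1.81 s.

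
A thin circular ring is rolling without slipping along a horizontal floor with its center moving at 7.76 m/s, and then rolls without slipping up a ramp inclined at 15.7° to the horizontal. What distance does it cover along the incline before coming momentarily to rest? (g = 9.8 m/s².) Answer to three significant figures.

d ≈ 22.7 m

With I = MR², the ratio k = I/(MR²) is 1.
Since it rolls without slipping, ω = v/R and KE = ½Mv² + ½Iω² = ½(1+k)Mv² = Mv².
Setting this equal to Mgh gives the vertical rise h = (1+k)v₀²/(2g) = 2×7.76²/(2×9.8) = 6.145 m.
The distance along the slope is d = h/sinθ = 6.145/sin15.7° ≈ 22.7 m.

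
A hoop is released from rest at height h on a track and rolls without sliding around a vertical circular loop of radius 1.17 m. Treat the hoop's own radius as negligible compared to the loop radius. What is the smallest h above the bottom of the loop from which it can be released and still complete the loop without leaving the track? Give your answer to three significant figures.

h_min ≈ 3.51 m

With I = MR², the ratio k = I/(MR²) is 1.
At the top of the loop, the minimum-contact condition is Mg = Mv_top²/r, so v_top² = gr.
With ω = v/R, the kinetic energy at speed v is ½(1+k)Mv² = Mv².
Energy conservation from release (height h) to the top (height 2r): Mgh = Mg(2r) + M·gr.
Thus h_min = 2r + (1+k)r/2 = r(2 + 2/2) = 1.17 × 3 ≈ 3.51 m.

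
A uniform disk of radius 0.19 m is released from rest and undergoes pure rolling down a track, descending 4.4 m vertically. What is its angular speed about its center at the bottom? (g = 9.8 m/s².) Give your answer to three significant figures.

ω ≈ 39.9 rad/s

For this body I = (1/2)MR², i.e. k = I/(MR²) = 0.5.
The rolling condition ω = v/R makes the rotational term ½I(v/R)² = ½kMv², so KE_total = ½(1+k)Mv² = (3/4)Mv².
Energy conservation Mgh = ½(1+k)Mv² gives v = √(2gh/(1+k)) = √(2 × 9.8 × 4.4 / 1.5) = 7.582 m/s.
Then ω = v/R = 7.582 / 0.19 ≈ 39.9 rad/s.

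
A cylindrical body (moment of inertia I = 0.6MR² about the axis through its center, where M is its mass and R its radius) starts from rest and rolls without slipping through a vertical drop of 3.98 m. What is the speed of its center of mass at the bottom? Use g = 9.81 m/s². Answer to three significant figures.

With I = 0.6MR², the ratio k = I/(MR²) is 0.6.
Pure rolling means v = ωR; then KE = ½Mv² + ½I(v/R)² = ½(1+k)Mv² = (4/5)Mv².
Setting Mgh = (4/5)Mv² gives v = √(2gh/(1+k)) = √(2·9.81·3.98/1.6) ≈ 6.99 m/s.

v ≈ 6.99 m/s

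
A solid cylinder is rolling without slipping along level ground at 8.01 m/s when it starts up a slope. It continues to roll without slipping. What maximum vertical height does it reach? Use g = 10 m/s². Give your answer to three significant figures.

With I = (1/2)MR², the ratio k = I/(MR²) is 0.5.
Rolling without slipping gives ω = v/R, so the total kinetic energy is ½Mv² + ½Iω² = ½(1+k)Mv² = (3/4)Mv².
All of this converts to potential energy at the highest point: (3/4)Mv₀² = Mgh.
Thus h = (1+k)v₀²/(2g) = 1.5 × 8.01² / (2 × 10) ≈ 4.81 m.

h ≈ 4.81 m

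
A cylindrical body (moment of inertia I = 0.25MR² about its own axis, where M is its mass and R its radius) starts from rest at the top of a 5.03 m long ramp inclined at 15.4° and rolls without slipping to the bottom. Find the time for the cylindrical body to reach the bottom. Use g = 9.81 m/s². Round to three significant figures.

With I = 0.25MR², the ratio k = I/(MR²) is 0.25.
Newton's second law down the slope: Mg sinθ − f = Ma. The torque equation fR = Iα (with α = a/R) gives f = kMa.
Hence a = g sinθ/(1+k) = 9.81×sin15.4°/1.25 = 2.084 m/s².
With constant a from rest, t = √(2L/a) = √(2·5.03/2.084) ≈ 2.20 s.

t ≈ 2.20 s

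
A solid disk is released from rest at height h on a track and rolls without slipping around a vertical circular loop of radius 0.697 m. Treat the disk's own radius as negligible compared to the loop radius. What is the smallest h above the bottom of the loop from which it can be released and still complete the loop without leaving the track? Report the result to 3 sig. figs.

The moment of inertia is (1/2)MR², giving k ≡ I/(MR²) = 0.5.
At the top of the loop, the minimum-contact condition is Mg = Mv_top²/r, so v_top² = gr.
With ω = v/R, the kinetic energy at speed v is ½(1+k)Mv² = (3/4)Mv².
Energy conservation from release (height h) to the top (height 2r): Mgh = Mg(2r) + (3/4)M·gr.
Thus h_min = 2r + (1+k)r/2 = r(2 + 1.5/2) = 0.697 × 2.75 ≈ 1.92 m.

h_min ≈ 1.92 m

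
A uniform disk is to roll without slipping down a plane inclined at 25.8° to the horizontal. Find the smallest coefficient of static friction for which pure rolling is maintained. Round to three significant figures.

μ_min ≈ 0.161

For this body I = (1/2)MR², i.e. k = I/(MR²) = 0.5.
Along the incline Mg sinθ − f = Ma, and torque about the center fR = Iα = kMR²(a/R) gives f = kMa.
These give a = g sinθ/(1+k) and the required friction f = kMg sinθ/(1+k).
With N = Mg cosθ, the no-slip condition f ≤ μN gives μ_min = f/N = k tanθ/(1+k).
μ_min = 0.5 × tan25.8° / 1.5 ≈ 0.161.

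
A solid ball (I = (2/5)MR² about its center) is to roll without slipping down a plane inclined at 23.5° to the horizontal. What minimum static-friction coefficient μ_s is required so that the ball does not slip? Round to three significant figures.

μ_min ≈ 0.124

Here I = (2/5)MR², so the shape factor k = I/(MR²) = 0.4.
Newton's second law down the slope: Mg sinθ − f = Ma. The torque equation fR = Iα (with α = a/R) gives f = kMa.
These give a = g sinθ/(1+k) and the required friction f = kMg sinθ/(1+k).
The normal force is N = Mg cosθ, so μ_min = f/N = k tanθ/(1+k).
μ_min = 0.4 × tan23.5° / 1.4 ≈ 0.124.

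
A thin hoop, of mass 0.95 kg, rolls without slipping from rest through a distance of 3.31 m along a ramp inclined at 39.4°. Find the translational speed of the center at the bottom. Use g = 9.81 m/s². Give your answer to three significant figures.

v ≈ 4.54 m/s

With I = MR², the ratio k = I/(MR²) is 1.
The rolling condition ω = v/R makes the rotational term ½I(v/R)² = ½kMv², so KE_total = ½(1+k)Mv² = Mv².
The vertical drop is h = L sinθ = 3.31 × sin39.4° = 2.101 m.
Setting Mgh = Mv² gives v = √(2gh/(1+k)) = √(2·9.81·2.101/2) ≈ 4.54 m/s.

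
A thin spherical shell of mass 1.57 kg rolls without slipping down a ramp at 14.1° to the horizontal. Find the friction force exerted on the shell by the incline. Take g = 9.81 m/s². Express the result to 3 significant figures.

f ≈ 1.50 N

For this body I = (2/3)MR², i.e. k = I/(MR²) = 2/3.
Newton's second law down the slope: Mg sinθ − f = Ma. The torque equation fR = Iα (with α = a/R) gives f = kMa.
Combining, a = g sinθ/(1+k) and f = kMa = kMg sinθ/(1+k).
f = (2/3) × 1.57 × 9.81 × sin14.1° / 1.667 ≈ 1.50 N.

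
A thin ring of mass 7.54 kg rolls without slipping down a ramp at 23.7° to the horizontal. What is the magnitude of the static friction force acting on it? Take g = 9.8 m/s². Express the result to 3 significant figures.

f ≈ 14.9 N

Here I = MR², so the shape factor k = I/(MR²) = 1.
Translational: Mg sinθ − f = Ma. Rotational about the CM: fR = Iα = kMRa, so f = kMa.
Combining, a = g sinθ/(1+k) and f = kMa = kMg sinθ/(1+k).
f = 1 × 7.54 × 9.8 × sin23.7° / 2 ≈ 14.9 N.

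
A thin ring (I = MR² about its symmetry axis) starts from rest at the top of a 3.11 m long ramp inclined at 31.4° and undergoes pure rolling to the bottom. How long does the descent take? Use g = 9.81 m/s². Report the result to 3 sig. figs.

Here I = MR², so the shape factor k = I/(MR²) = 1.
Along the incline Mg sinθ − f = Ma, and torque about the center fR = Iα = kMR²(a/R) gives f = kMa.
Hence a = g sinθ/(1+k) = 9.81×sin31.4°/2 = 2.556 m/s².
With constant a from rest, t = √(2L/a) = √(2·3.11/2.556) ≈ 1.56 s.

t ≈ 1.56 s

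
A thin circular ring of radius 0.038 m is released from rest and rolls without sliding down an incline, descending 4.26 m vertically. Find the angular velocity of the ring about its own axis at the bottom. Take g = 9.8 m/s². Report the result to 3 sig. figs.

ω ≈ 170 rad/s

Here I = MR², so the shape factor k = I/(MR²) = 1.
Rolling without slipping gives ω = v/R, so the total kinetic energy is ½Mv² + ½Iω² = ½(1+k)Mv² = Mv².
Energy conservation Mgh = ½(1+k)Mv² gives v = √(2gh/(1+k)) = √(2 × 9.8 × 4.26 / 2) = 6.461 m/s.
The angular speed follows from ω = v/R = 6.461/0.038 ≈ 170 rad/s.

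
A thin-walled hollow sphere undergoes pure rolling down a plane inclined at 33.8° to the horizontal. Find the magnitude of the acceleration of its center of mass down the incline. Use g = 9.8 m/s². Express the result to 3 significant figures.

The moment of inertia is (2/3)MR², giving k ≡ I/(MR²) = 2/3.
Along the incline Mg sinθ − f = Ma, and torque about the center fR = Iα = kMR²(a/R) gives f = kMa.
Eliminating f: Mg sinθ = (1+k)Ma, so a = g sinθ/(1+k) = 9.8 × sin33.8° / 1.667 ≈ 3.27 m/s².

a ≈ 3.27 m/s²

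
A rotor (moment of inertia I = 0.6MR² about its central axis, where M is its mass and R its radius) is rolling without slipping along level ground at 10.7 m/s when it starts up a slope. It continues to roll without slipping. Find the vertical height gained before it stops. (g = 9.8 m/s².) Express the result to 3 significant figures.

h ≈ 9.35 m

With I = 0.6MR², the ratio k = I/(MR²) is 0.6.
Rolling without slipping gives ω = v/R, so the total kinetic energy is ½Mv² + ½Iω² = ½(1+k)Mv² = (4/5)Mv².
All of this converts to potential energy at the highest point: (4/5)Mv₀² = Mgh.
Thus h = (1+k)v₀²/(2g) = 1.6 × 10.7² / (2 × 9.8) ≈ 9.35 m.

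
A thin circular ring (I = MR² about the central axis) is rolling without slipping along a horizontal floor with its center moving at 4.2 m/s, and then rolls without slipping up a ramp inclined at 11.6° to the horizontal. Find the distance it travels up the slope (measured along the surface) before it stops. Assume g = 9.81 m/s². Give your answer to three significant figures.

d ≈ 8.94 m

The moment of inertia is MR², giving k ≡ I/(MR²) = 1.
Pure rolling means v = ωR; then KE = ½Mv² + ½I(v/R)² = ½(1+k)Mv² = Mv².
Setting this equal to Mgh gives the vertical rise h = (1+k)v₀²/(2g) = 2×4.2²/(2×9.81) = 1.798 m.
The distance along the slope is d = h/sinθ = 1.798/sin11.6° ≈ 8.94 m.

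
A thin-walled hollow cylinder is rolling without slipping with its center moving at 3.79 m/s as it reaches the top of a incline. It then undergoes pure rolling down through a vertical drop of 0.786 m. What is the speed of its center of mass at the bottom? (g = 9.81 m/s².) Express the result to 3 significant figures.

For this body I = MR², i.e. k = I/(MR²) = 1.
Since it rolls without slipping, ω = v/R and KE = ½Mv² + ½Iω² = ½(1+k)Mv² = Mv².
Energy conservation: Mv₀² + Mgh = Mv², so v² = v₀² + 2gh/(1+k).
v = √(3.79² + 2×9.81×0.786/2) = √22.07 ≈ 4.70 m/s.

v ≈ 4.70 m/s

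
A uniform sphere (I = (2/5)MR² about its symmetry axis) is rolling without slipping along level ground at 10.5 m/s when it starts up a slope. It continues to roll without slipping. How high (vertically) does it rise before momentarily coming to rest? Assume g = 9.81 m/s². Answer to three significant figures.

h ≈ 7.87 m

Here I = (2/5)MR², so the shape factor k = I/(MR²) = 0.4.
Since it rolls without slipping, ω = v/R and KE = ½Mv² + ½Iω² = ½(1+k)Mv² = (7/10)Mv².
At the top the kinetic energy is zero, so (7/10)Mv₀² = Mgh.
Thus h = (1+k)v₀²/(2g) = 1.4 × 10.5² / (2 × 9.81) ≈ 7.87 m.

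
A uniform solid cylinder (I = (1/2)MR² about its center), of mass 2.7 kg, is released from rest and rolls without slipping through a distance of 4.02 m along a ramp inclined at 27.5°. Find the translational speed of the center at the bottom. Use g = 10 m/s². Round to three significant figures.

With I = (1/2)MR², the ratio k = I/(MR²) is 0.5.
Since it rolls without slipping, ω = v/R and KE = ½Mv² + ½Iω² = ½(1+k)Mv² = (3/4)Mv².
The vertical drop is h = L sinθ = 4.02 × sin27.5° = 1.856 m.
Setting Mgh = (3/4)Mv² gives v = √(2gh/(1+k)) = √(2·10·1.856/1.5) ≈ 4.97 m/s.

v ≈ 4.97 m/s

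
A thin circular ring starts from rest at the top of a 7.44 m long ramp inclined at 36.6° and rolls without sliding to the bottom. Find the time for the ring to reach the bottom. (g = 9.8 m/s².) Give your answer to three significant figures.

t ≈ 2.26 s

Here I = MR², so the shape factor k = I/(MR²) = 1.
Translational: Mg sinθ − f = Ma. Rotational about the CM: fR = Iα = kMRa, so f = kMa.
Hence a = g sinθ/(1+k) = 9.8×sin36.6°/2 = 2.922 m/s².
Starting from rest, L = ½at², so t = √(2L/a) = √(2×7.44/2.922) ≈ 2.26 s.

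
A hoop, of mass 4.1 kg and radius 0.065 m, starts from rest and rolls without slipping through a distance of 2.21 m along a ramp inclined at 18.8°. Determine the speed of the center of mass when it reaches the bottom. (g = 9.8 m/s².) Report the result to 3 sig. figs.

With I = MR², the ratio k = I/(MR²) is 1.
The rolling condition ω = v/R makes the rotational term ½I(v/R)² = ½kMv², so KE_total = ½(1+k)Mv² = Mv².
The vertical drop is h = L sinθ = 2.21 × sin18.8° = 0.7122 m.
Setting Mgh = Mv² gives v = √(2gh/(1+k)) = √(2·9.8·0.7122/2) ≈ 2.64 m/s.

v ≈ 2.64 m/s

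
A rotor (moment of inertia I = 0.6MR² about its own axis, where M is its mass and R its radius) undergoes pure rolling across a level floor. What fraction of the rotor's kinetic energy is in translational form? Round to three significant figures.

With I = 0.6MR², the ratio k = I/(MR²) is 0.6.
With ω = v/R, KE_trans = ½Mv² and KE_rot = ½Iω² = ½kMv², so KE_total = ½(1+k)Mv².
The translational fraction is therefore 1/(1+k) = 1/1.6 ≈ 0.625.

fraction ≈ 0.625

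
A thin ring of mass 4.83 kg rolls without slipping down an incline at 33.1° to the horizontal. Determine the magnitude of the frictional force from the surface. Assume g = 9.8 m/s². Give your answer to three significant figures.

For this body I = MR², i.e. k = I/(MR²) = 1.
Translational: Mg sinθ − f = Ma. Rotational about the CM: fR = Iα = kMRa, so f = kMa.
Combining, a = g sinθ/(1+k) and f = kMa = kMg sinθ/(1+k).
f = 1 × 4.83 × 9.8 × sin33.1° / 2 ≈ 12.9 N.

f ≈ 12.9 N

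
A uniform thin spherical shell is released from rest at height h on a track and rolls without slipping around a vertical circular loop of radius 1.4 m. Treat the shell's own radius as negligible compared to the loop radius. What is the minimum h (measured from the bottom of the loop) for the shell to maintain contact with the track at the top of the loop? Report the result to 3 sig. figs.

h_min ≈ 3.97 m

Here I = (2/3)MR², so the shape factor k = I/(MR²) = 2/3.
At the top of the loop, the minimum-contact condition is Mg = Mv_top²/r, so v_top² = gr.
With ω = v/R, the kinetic energy at speed v is ½(1+k)Mv² = (5/6)Mv².
Energy conservation from release (height h) to the top (height 2r): Mgh = Mg(2r) + (5/6)M·gr.
Thus h_min = 2r + (1+k)r/2 = r(2 + 1.667/2) = 1.4 × 2.833 ≈ 3.97 m.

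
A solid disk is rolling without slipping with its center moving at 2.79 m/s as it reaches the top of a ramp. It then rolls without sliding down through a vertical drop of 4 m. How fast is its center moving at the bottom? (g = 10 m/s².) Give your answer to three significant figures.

The moment of inertia is (1/2)MR², giving k ≡ I/(MR²) = 0.5.
Since it rolls without slipping, ω = v/R and KE = ½Mv² + ½Iω² = ½(1+k)Mv² = (3/4)Mv².
Energy conservation: (3/4)Mv₀² + Mgh = (3/4)Mv², so v² = v₀² + 2gh/(1+k).
v = √(2.79² + 2×10×4/1.5) = √61.12 ≈ 7.82 m/s.

v ≈ 7.82 m/s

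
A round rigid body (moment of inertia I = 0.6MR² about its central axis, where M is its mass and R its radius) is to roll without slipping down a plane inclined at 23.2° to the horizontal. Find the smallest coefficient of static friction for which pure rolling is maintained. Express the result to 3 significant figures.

Here I = 0.6MR², so the shape factor k = I/(MR²) = 0.6.
Along the incline Mg sinθ − f = Ma, and torque about the center fR = Iα = kMR²(a/R) gives f = kMa.
These give a = g sinθ/(1+k) and the required friction f = kMg sinθ/(1+k).
With N = Mg cosθ, the no-slip condition f ≤ μN gives μ_min = f/N = k tanθ/(1+k).
μ_min = 0.6 × tan23.2° / 1.6 ≈ 0.161.

μ_min ≈ 0.161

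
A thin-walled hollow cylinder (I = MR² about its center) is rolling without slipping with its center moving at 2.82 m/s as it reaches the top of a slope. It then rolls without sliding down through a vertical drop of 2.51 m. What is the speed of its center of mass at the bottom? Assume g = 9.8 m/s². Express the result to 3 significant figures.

v ≈ 5.71 m/s

With I = MR², the ratio k = I/(MR²) is 1.
Since it rolls without slipping, ω = v/R and KE = ½Mv² + ½Iω² = ½(1+k)Mv² = Mv².
Conserving energy between top and bottom: Mv² = Mv₀² + Mgh, hence v² = v₀² + 2gh/(1+k).
v = √(2.82² + 2×9.8×2.51/2) = √32.55 ≈ 5.71 m/s.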